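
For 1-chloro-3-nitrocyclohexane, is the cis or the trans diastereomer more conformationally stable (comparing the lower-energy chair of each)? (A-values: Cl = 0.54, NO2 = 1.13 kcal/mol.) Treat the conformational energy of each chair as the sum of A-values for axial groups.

cis

At 1,3 positions (parity same): cis → (e,e or a,a); trans → (a,e or e,a).
Best chair for cis: E = 0.00 kcal/mol; best chair for trans: E = 0.54 kcal/mol.
The cis isomer is lower by 0.54 kcal/mol.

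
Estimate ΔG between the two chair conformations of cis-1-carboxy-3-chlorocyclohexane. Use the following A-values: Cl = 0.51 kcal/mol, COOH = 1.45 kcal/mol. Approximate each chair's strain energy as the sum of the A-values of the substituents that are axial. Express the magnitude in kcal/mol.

1.96 kcal/mol

C1 and C3 have the same parity, so for the cis isomer the two substituents are e,e in one chair and a,a in the other.
Chair I (chloro axial, carboxyl axial): E = 1.96 kcal/mol.
Chair II (chloro equatorial, carboxyl equatorial): E = 0.00 kcal/mol.
ΔE = 1.96 − 0.00 = 1.96 kcal/mol; chair II is more stable.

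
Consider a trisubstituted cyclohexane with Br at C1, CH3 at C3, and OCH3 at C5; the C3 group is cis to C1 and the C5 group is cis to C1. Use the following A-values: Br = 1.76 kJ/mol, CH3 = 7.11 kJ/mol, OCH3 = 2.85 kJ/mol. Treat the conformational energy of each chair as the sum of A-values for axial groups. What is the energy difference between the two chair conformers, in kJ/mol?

11.72 kJ/mol

Chair I (bromo axial, methyl axial, methoxy axial): E = 11.72 kJ/mol.
Chair II (bromo equatorial, methyl equatorial, methoxy equatorial): E = 0.00 kJ/mol.
ΔE = 11.72 − 0.00 = 11.72 kJ/mol; chair II is more stable.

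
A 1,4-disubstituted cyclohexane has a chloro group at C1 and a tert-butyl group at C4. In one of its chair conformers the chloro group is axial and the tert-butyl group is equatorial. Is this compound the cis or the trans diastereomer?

C1 and C4 have opposite parity, so their axial bonds point in opposite directions.
With opposite-parity carbons, two substituents on the same face are one axial and one equatorial; opposite faces give both axial or both equatorial.
Here the groups are axial/equatorial → same face → cis.

cis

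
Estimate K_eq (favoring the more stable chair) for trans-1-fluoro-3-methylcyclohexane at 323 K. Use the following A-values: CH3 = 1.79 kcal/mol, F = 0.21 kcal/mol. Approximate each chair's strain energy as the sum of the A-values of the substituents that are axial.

C1 and C3 have the same parity, so for the trans isomer the two substituents are one axial and one equatorial in each chair.
Chair I (methyl axial, fluoro equatorial): E = 1.79 kcal/mol; chair II (methyl equatorial, fluoro axial): E = 0.21 kcal/mol.
ΔG = 1.58 kcal/mol between the two chairs.
K = exp(ΔG/RT) with R = 1.987×10⁻³ kcal mol⁻¹ K⁻¹ and T = 323 K gives K ≈ 11.7.

K ≈ 11.7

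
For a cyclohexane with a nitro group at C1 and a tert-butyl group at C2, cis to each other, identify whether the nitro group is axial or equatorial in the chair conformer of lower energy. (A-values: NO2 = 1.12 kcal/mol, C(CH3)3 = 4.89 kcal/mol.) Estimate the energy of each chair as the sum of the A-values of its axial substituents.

axial

C1 and C2 have opposite parity, so for the cis isomer the two substituents are one axial and one equatorial in each chair.
Chair I (nitro axial, tert-butyl equatorial): E = 1.12 kcal/mol.
Chair II (nitro equatorial, tert-butyl axial): E = 4.89 kcal/mol.
Chair I is the more stable (lower-energy) conformer, and in that chair the nitro group is axial.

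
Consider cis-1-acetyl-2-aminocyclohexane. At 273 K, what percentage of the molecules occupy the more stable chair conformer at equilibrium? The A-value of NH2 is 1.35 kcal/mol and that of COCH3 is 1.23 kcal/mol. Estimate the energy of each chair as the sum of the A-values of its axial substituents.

55.5%

C1 and C2 have opposite parity, so for the cis isomer the two substituents are one axial and one equatorial in each chair.
Chair I (amino axial, acetyl equatorial): E = 1.35 kcal/mol; chair II (amino equatorial, acetyl axial): E = 1.23 kcal/mol.
ΔG = 0.12 kcal/mol between the two chairs.
K = exp(ΔG/RT) with R = 1.987×10⁻³ kcal mol⁻¹ K⁻¹ and T = 273 K gives K ≈ 1.25.
Fraction in the lower-energy chair = K/(K+1) = 55.5%.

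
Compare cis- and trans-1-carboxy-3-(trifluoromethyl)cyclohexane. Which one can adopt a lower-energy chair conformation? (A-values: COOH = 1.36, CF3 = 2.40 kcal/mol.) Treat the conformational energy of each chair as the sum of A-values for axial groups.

cis

At 1,3 positions (parity same): cis → (e,e or a,a); trans → (a,e or e,a).
Best chair for cis: E = 0.00 kcal/mol; best chair for trans: E = 1.36 kcal/mol.
The cis isomer is lower by 1.36 kcal/mol.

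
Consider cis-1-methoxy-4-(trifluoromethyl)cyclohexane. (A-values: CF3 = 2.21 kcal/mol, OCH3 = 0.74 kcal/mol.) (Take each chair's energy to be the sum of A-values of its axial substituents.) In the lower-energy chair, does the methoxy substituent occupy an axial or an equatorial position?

C1 and C4 have opposite parity, so for the cis isomer the two substituents are one axial and one equatorial in each chair.
Chair I (trifluoromethyl axial, methoxy equatorial): E = 2.21 kcal/mol.
Chair II (trifluoromethyl equatorial, methoxy axial): E = 0.74 kcal/mol.
Chair II is the more stable (lower-energy) conformer, and in that chair the methoxy group is axial.

axial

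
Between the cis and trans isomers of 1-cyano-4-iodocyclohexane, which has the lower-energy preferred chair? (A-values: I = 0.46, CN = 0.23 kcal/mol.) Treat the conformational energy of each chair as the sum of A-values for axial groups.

trans

At 1,4 positions (parity opposite): cis → (a,e or e,a); trans → (e,e or a,a).
Best chair for cis: E = 0.23 kcal/mol; best chair for trans: E = 0.00 kcal/mol.
The trans isomer is lower by 0.23 kcal/mol.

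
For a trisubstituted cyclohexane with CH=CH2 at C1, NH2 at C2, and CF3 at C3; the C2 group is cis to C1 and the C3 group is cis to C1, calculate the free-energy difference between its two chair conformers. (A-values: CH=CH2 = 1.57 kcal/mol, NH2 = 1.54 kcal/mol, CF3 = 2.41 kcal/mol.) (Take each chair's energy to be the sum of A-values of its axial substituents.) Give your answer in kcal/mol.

Chair I (vinyl axial, amino equatorial, trifluoromethyl axial): E = 3.98 kcal/mol.
Chair II (vinyl equatorial, amino axial, trifluoromethyl equatorial): E = 1.54 kcal/mol.
ΔE = 3.98 − 1.54 = 2.44 kcal/mol; chair II is more stable.

2.44 kcal/mol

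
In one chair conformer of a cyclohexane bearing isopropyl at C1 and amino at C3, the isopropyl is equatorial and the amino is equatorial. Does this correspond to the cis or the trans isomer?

cis

C1 and C3 have the same parity, so their axial bonds point in the same direction.
With same-parity carbons, two substituents on the same face are both axial or both equatorial; opposite faces give one of each.
Here the groups are equatorial/equatorial → same face → cis.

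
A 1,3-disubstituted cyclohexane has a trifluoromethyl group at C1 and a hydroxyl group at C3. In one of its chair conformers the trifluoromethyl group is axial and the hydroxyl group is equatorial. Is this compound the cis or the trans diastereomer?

C1 and C3 have the same parity, so their axial bonds point in the same direction.
With same-parity carbons, two substituents on the same face are both axial or both equatorial; opposite faces give one of each.
Here the groups are axial/equatorial → opposite face → trans.

trans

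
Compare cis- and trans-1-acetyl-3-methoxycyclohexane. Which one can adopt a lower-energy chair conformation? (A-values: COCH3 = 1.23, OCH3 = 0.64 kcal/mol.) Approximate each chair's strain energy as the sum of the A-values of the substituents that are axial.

At 1,3 positions (parity same): cis → (e,e or a,a); trans → (a,e or e,a).
Best chair for cis: E = 0.00 kcal/mol; best chair for trans: E = 0.64 kcal/mol.
The cis isomer is lower by 0.64 kcal/mol.

cis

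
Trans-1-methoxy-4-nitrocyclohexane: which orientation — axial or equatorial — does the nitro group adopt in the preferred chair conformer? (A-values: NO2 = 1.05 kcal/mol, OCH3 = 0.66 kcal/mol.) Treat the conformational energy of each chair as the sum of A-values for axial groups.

equatorial

C1 and C4 have opposite parity, so for the trans isomer the two substituents are e,e in one chair and a,a in the other.
Chair I (nitro axial, methoxy axial): E = 1.71 kcal/mol.
Chair II (nitro equatorial, methoxy equatorial): E = 0.00 kcal/mol.
Chair II is the more stable (lower-energy) conformer, and in that chair the nitro group is equatorial.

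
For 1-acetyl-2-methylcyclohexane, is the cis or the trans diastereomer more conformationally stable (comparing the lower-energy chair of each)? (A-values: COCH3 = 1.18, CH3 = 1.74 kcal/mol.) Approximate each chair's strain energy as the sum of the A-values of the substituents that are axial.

At 1,2 positions (parity opposite): cis → (a,e or e,a); trans → (e,e or a,a).
Best chair for cis: E = 1.18 kcal/mol; best chair for trans: E = 0.00 kcal/mol.
The trans isomer is lower by 1.18 kcal/mol.

trans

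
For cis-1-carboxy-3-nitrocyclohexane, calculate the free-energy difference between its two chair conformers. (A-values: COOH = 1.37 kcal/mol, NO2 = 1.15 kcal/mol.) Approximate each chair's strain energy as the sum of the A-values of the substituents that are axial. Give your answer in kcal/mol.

2.52 kcal/mol

C1 and C3 have the same parity, so for the cis isomer the two substituents are e,e in one chair and a,a in the other.
Chair I (carboxyl axial, nitro axial): E = 2.52 kcal/mol.
Chair II (carboxyl equatorial, nitro equatorial): E = 0.00 kcal/mol.
ΔE = 2.52 − 0.00 = 2.52 kcal/mol; chair II is more stable.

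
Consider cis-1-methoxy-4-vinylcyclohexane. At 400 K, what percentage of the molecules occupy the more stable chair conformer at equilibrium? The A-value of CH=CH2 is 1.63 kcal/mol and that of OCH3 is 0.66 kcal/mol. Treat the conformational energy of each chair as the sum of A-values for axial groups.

C1 and C4 have opposite parity, so for the cis isomer the two substituents are one axial and one equatorial in each chair.
Chair I (vinyl axial, methoxy equatorial): E = 1.63 kcal/mol; chair II (vinyl equatorial, methoxy axial): E = 0.66 kcal/mol.
ΔG = 0.97 kcal/mol between the two chairs.
K = exp(ΔG/RT) with R = 1.987×10⁻³ kcal mol⁻¹ K⁻¹ and T = 400 K gives K ≈ 3.39.
Fraction in the lower-energy chair = K/(K+1) = 77.2%.

77.2%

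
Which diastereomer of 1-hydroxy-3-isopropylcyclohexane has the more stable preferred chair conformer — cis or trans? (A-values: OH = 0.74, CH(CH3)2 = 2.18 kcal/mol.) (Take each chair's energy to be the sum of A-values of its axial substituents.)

At 1,3 positions (parity same): cis → (e,e or a,a); trans → (a,e or e,a).
Best chair for cis: E = 0.00 kcal/mol; best chair for trans: E = 0.74 kcal/mol.
The cis isomer is lower by 0.74 kcal/mol.

cis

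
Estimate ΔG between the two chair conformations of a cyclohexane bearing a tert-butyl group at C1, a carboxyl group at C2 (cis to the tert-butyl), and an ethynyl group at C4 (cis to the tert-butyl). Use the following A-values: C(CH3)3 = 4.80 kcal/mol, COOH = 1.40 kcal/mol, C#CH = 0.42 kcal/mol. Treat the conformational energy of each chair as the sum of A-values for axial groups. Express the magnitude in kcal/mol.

2.98 kcal/mol

Chair I (tert-butyl axial, carboxyl equatorial, ethynyl equatorial): E = 4.80 kcal/mol.
Chair II (tert-butyl equatorial, carboxyl axial, ethynyl axial): E = 1.82 kcal/mol.
ΔE = 4.80 − 1.82 = 2.98 kcal/mol; chair II is more stable.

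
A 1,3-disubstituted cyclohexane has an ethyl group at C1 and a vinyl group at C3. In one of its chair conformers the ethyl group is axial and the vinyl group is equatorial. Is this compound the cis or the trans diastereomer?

trans

C1 and C3 have the same parity, so their axial bonds point in the same direction.
With same-parity carbons, two substituents on the same face are both axial or both equatorial; opposite faces give one of each.
Here the groups are axial/equatorial → opposite face → trans.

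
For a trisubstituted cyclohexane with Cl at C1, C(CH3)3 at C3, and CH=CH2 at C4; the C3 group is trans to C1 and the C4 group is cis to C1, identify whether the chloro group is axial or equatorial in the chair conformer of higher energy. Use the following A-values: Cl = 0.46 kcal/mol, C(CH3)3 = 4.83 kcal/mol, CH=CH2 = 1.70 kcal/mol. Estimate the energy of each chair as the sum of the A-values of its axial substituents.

Chair I (chloro axial, tert-butyl equatorial, vinyl equatorial): E = 0.46 kcal/mol.
Chair II (chloro equatorial, tert-butyl axial, vinyl axial): E = 6.53 kcal/mol.
Chair II is the less stable (higher-energy) conformer, and in that chair the chloro group is equatorial.

equatorial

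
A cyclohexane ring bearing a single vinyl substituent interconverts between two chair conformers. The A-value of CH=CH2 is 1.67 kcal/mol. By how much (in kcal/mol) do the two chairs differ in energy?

A monosubstituted cyclohexane has one chair with the vinyl group axial (E = A = 1.67 kcal/mol) and one with it equatorial (E = 0).
ΔE = 1.67 − 0 = 1.67 kcal/mol.

1.67 kcal/mol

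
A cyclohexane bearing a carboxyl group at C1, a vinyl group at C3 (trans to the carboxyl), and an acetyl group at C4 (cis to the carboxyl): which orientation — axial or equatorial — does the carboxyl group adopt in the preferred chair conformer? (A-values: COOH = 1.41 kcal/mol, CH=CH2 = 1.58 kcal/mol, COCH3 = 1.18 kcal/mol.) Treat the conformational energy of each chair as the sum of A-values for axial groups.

Chair I (carboxyl axial, vinyl equatorial, acetyl equatorial): E = 1.41 kcal/mol.
Chair II (carboxyl equatorial, vinyl axial, acetyl axial): E = 2.76 kcal/mol.
Chair I is the more stable (lower-energy) conformer, and in that chair the carboxyl group is axial.

axial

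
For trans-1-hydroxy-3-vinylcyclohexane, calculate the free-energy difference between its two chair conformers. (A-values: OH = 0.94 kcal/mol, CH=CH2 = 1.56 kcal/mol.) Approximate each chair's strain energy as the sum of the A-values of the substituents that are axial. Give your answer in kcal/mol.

0.62 kcal/mol

C1 and C3 have the same parity, so for the trans isomer the two substituents are one axial and one equatorial in each chair.
Chair I (hydroxyl axial, vinyl equatorial): E = 0.94 kcal/mol.
Chair II (hydroxyl equatorial, vinyl axial): E = 1.56 kcal/mol.
ΔE = 1.56 − 0.94 = 0.62 kcal/mol; chair I is more stable.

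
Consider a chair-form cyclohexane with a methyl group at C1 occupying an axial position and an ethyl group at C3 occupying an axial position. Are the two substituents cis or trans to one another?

cis

C1 and C3 have the same parity, so their axial bonds point in the same direction.
With same-parity carbons, two substituents on the same face are both axial or both equatorial; opposite faces give one of each.
Here the groups are axial/axial → same face → cis.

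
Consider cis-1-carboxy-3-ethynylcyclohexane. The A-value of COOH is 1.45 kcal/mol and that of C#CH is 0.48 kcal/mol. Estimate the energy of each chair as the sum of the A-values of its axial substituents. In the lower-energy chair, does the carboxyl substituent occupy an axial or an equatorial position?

C1 and C3 have the same parity, so for the cis isomer the two substituents are e,e in one chair and a,a in the other.
Chair I (carboxyl axial, ethynyl axial): E = 1.93 kcal/mol.
Chair II (carboxyl equatorial, ethynyl equatorial): E = 0.00 kcal/mol.
Chair II is the more stable (lower-energy) conformer, and in that chair the carboxyl group is equatorial.

equatorial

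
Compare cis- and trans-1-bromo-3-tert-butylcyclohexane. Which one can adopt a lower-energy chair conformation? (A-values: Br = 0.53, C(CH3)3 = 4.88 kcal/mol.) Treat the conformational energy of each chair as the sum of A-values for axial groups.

cis

At 1,3 positions (parity same): cis → (e,e or a,a); trans → (a,e or e,a).
Best chair for cis: E = 0.00 kcal/mol; best chair for trans: E = 0.53 kcal/mol.
The cis isomer is lower by 0.53 kcal/mol.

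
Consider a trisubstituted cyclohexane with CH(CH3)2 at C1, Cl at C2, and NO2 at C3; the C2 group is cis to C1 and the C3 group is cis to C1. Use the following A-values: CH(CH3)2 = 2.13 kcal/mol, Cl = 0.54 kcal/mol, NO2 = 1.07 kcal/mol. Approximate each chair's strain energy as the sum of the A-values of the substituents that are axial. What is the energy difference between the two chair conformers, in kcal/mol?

Chair I (isopropyl axial, chloro equatorial, nitro axial): E = 3.20 kcal/mol.
Chair II (isopropyl equatorial, chloro axial, nitro equatorial): E = 0.54 kcal/mol.
ΔE = 3.20 − 0.54 = 2.66 kcal/mol; chair II is more stable.

2.66 kcal/mol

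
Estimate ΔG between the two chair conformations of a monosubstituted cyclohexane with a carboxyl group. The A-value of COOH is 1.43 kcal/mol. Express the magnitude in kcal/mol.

1.43 kcal/mol

A monosubstituted cyclohexane has one chair with the carboxyl group axial (E = A = 1.43 kcal/mol) and one with it equatorial (E = 0).
ΔE = 1.43 − 0 = 1.43 kcal/mol.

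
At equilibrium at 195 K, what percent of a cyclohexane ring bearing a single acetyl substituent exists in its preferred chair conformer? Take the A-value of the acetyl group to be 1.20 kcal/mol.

One chair has the acetyl group axial (E = 1.20 kcal/mol) and the other has it equatorial (E = 0).
ΔG = 1.20 kcal/mol between the two chairs.
K = exp(ΔG/RT) with R = 1.987×10⁻³ kcal mol⁻¹ K⁻¹ and T = 195 K gives K ≈ 22.1.
Fraction in the lower-energy chair = K/(K+1) = 95.7%.

95.7%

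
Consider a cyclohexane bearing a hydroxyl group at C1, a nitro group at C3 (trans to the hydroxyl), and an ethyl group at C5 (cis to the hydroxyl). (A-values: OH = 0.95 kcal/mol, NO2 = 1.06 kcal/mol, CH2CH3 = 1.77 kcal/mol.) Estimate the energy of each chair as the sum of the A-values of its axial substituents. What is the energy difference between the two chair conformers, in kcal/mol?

Chair I (hydroxyl axial, nitro equatorial, ethyl axial): E = 2.72 kcal/mol.
Chair II (hydroxyl equatorial, nitro axial, ethyl equatorial): E = 1.06 kcal/mol.
ΔE = 2.72 − 1.06 = 1.66 kcal/mol; chair II is more stable.

1.66 kcal/mol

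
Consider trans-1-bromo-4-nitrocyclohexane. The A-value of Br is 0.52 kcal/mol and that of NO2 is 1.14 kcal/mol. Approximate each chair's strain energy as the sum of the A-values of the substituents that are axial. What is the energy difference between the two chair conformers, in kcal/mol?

1.66 kcal/mol

C1 and C4 have opposite parity, so for the trans isomer the two substituents are e,e in one chair and a,a in the other.
Chair I (bromo axial, nitro axial): E = 1.66 kcal/mol.
Chair II (bromo equatorial, nitro equatorial): E = 0.00 kcal/mol.
ΔE = 1.66 − 0.00 = 1.66 kcal/mol; chair II is more stable.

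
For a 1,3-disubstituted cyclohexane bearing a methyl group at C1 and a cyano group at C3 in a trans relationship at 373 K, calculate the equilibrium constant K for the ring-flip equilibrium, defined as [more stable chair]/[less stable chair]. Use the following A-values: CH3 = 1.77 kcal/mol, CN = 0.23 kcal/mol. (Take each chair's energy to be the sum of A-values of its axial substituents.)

K ≈ 7.99

C1 and C3 have the same parity, so for the trans isomer the two substituents are one axial and one equatorial in each chair.
Chair I (methyl axial, cyano equatorial): E = 1.77 kcal/mol; chair II (methyl equatorial, cyano axial): E = 0.23 kcal/mol.
ΔG = 1.54 kcal/mol between the two chairs.
K = exp(ΔG/RT) with R = 1.987×10⁻³ kcal mol⁻¹ K⁻¹ and T = 373 K gives K ≈ 7.99.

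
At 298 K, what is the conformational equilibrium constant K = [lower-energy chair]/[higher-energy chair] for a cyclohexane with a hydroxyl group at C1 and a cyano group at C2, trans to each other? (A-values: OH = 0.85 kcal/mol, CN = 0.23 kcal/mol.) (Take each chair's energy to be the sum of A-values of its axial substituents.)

K ≈ 6.20

C1 and C2 have opposite parity, so for the trans isomer the two substituents are e,e in one chair and a,a in the other.
Chair I (hydroxyl axial, cyano axial): E = 1.08 kcal/mol; chair II (hydroxyl equatorial, cyano equatorial): E = 0.00 kcal/mol.
ΔG = 1.08 kcal/mol between the two chairs.
K = exp(ΔG/RT) with R = 1.987×10⁻³ kcal mol⁻¹ K⁻¹ and T = 298 K gives K ≈ 6.2.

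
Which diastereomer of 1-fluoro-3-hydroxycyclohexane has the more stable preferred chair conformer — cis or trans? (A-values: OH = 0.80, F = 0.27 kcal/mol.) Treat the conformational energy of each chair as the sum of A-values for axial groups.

cis

At 1,3 positions (parity same): cis → (e,e or a,a); trans → (a,e or e,a).
Best chair for cis: E = 0.00 kcal/mol; best chair for trans: E = 0.27 kcal/mol.
The cis isomer is lower by 0.27 kcal/mol.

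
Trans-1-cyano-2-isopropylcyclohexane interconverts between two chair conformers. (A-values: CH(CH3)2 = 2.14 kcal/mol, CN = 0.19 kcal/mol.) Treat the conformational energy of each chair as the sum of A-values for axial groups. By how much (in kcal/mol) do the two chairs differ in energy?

C1 and C2 have opposite parity, so for the trans isomer the two substituents are e,e in one chair and a,a in the other.
Chair I (isopropyl axial, cyano axial): E = 2.33 kcal/mol.
Chair II (isopropyl equatorial, cyano equatorial): E = 0.00 kcal/mol.
ΔE = 2.33 − 0.00 = 2.33 kcal/mol; chair II is more stable.

2.33 kcal/mol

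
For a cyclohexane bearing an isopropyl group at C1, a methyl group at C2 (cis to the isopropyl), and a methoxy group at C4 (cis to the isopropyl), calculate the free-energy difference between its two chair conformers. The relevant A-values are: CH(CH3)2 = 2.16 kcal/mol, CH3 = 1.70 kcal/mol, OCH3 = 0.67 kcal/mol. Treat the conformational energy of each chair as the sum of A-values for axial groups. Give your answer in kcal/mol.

0.21 kcal/mol

Chair I (isopropyl axial, methyl equatorial, methoxy equatorial): E = 2.16 kcal/mol.
Chair II (isopropyl equatorial, methyl axial, methoxy axial): E = 2.37 kcal/mol.
ΔE = 2.37 − 2.16 = 0.21 kcal/mol; chair I is more stable.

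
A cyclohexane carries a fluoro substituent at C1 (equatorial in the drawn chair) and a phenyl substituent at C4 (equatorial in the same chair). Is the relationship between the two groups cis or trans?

C1 and C4 have opposite parity, so their axial bonds point in opposite directions.
With opposite-parity carbons, two substituents on the same face are one axial and one equatorial; opposite faces give both axial or both equatorial.
Here the groups are equatorial/equatorial → opposite face → trans.

trans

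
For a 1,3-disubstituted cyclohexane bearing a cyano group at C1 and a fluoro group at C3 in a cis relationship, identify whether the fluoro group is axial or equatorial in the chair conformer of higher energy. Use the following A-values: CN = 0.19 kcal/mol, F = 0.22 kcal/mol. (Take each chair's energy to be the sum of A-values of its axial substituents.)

C1 and C3 have the same parity, so for the cis isomer the two substituents are e,e in one chair and a,a in the other.
Chair I (cyano axial, fluoro axial): E = 0.41 kcal/mol.
Chair II (cyano equatorial, fluoro equatorial): E = 0.00 kcal/mol.
Chair I is the less stable (higher-energy) conformer, and in that chair the fluoro group is axial.

axial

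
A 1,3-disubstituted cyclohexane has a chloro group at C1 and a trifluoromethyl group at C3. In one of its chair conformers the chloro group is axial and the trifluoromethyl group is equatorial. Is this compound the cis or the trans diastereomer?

C1 and C3 have the same parity, so their axial bonds point in the same direction.
With same-parity carbons, two substituents on the same face are both axial or both equatorial; opposite faces give one of each.
Here the groups are axial/equatorial → opposite face → trans.

trans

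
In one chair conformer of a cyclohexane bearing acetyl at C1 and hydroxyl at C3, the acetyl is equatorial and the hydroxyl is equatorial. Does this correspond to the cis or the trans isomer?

cis

C1 and C3 have the same parity, so their axial bonds point in the same direction.
With same-parity carbons, two substituents on the same face are both axial or both equatorial; opposite faces give one of each.
Here the groups are equatorial/equatorial → same face → cis.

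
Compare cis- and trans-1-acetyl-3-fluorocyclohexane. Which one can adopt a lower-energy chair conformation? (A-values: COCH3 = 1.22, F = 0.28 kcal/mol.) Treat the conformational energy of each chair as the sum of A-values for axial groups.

cis

At 1,3 positions (parity same): cis → (e,e or a,a); trans → (a,e or e,a).
Best chair for cis: E = 0.00 kcal/mol; best chair for trans: E = 0.28 kcal/mol.
The cis isomer is lower by 0.28 kcal/mol.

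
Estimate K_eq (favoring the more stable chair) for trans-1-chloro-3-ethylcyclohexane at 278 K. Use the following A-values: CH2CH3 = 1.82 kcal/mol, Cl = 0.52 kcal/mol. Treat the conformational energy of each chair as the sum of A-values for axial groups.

C1 and C3 have the same parity, so for the trans isomer the two substituents are one axial and one equatorial in each chair.
Chair I (ethyl axial, chloro equatorial): E = 1.82 kcal/mol; chair II (ethyl equatorial, chloro axial): E = 0.52 kcal/mol.
ΔG = 1.30 kcal/mol between the two chairs.
K = exp(ΔG/RT) with R = 1.987×10⁻³ kcal mol⁻¹ K⁻¹ and T = 278 K gives K ≈ 10.5.

K ≈ 10.5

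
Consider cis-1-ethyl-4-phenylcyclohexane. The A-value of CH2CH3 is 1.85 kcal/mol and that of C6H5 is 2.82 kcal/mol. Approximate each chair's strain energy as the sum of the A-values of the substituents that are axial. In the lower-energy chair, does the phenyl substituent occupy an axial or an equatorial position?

C1 and C4 have opposite parity, so for the cis isomer the two substituents are one axial and one equatorial in each chair.
Chair I (ethyl axial, phenyl equatorial): E = 1.85 kcal/mol.
Chair II (ethyl equatorial, phenyl axial): E = 2.82 kcal/mol.
Chair I is the more stable (lower-energy) conformer, and in that chair the phenyl group is equatorial.

equatorial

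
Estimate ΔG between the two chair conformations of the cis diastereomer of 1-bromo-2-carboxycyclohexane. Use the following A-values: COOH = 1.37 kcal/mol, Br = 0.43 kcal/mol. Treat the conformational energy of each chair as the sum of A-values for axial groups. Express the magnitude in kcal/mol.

C1 and C2 have opposite parity, so for the cis isomer the two substituents are one axial and one equatorial in each chair.
Chair I (carboxyl axial, bromo equatorial): E = 1.37 kcal/mol.
Chair II (carboxyl equatorial, bromo axial): E = 0.43 kcal/mol.
ΔE = 1.37 − 0.43 = 0.94 kcal/mol; chair II is more stable.

0.94 kcal/mol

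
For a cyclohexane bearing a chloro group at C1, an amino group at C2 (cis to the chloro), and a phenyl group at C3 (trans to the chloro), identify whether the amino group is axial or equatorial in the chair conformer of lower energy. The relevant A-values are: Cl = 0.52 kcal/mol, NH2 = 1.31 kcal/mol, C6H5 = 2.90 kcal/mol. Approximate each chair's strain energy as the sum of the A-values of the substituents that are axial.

equatorial

Chair I (chloro axial, amino equatorial, phenyl equatorial): E = 0.52 kcal/mol.
Chair II (chloro equatorial, amino axial, phenyl axial): E = 4.21 kcal/mol.
Chair I is the more stable (lower-energy) conformer, and in that chair the amino group is equatorial.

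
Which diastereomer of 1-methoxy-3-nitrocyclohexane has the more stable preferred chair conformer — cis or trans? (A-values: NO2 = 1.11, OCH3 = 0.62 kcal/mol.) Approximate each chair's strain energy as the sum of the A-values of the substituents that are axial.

At 1,3 positions (parity same): cis → (e,e or a,a); trans → (a,e or e,a).
Best chair for cis: E = 0.00 kcal/mol; best chair for trans: E = 0.62 kcal/mol.
The cis isomer is lower by 0.62 kcal/mol.

cis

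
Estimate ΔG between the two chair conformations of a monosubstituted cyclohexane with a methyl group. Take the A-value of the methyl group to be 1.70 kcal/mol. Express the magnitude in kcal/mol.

1.70 kcal/mol

A monosubstituted cyclohexane has one chair with the methyl group axial (E = A = 1.70 kcal/mol) and one with it equatorial (E = 0).
ΔE = 1.70 − 0 = 1.70 kcal/mol.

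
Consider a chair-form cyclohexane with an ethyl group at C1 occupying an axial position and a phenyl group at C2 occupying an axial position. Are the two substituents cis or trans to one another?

C1 and C2 have opposite parity, so their axial bonds point in opposite directions.
With opposite-parity carbons, two substituents on the same face are one axial and one equatorial; opposite faces give both axial or both equatorial.
Here the groups are axial/axial → opposite face → trans.

trans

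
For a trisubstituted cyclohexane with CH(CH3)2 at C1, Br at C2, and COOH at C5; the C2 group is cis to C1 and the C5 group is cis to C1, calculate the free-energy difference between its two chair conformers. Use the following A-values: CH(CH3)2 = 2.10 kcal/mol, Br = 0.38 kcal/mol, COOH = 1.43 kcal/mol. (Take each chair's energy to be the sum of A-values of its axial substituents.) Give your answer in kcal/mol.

3.15 kcal/mol

Chair I (isopropyl axial, bromo equatorial, carboxyl axial): E = 3.53 kcal/mol.
Chair II (isopropyl equatorial, bromo axial, carboxyl equatorial): E = 0.38 kcal/mol.
ΔE = 3.53 − 0.38 = 3.15 kcal/mol; chair II is more stable.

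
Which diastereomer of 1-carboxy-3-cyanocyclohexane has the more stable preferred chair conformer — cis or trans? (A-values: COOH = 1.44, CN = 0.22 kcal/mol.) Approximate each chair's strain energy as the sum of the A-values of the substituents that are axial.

At 1,3 positions (parity same): cis → (e,e or a,a); trans → (a,e or e,a).
Best chair for cis: E = 0.00 kcal/mol; best chair for trans: E = 0.22 kcal/mol.
The cis isomer is lower by 0.22 kcal/mol.

cis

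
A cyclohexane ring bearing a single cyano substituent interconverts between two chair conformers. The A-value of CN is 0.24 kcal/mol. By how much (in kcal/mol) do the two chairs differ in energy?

A monosubstituted cyclohexane has one chair with the cyano group axial (E = A = 0.24 kcal/mol) and one with it equatorial (E = 0).
ΔE = 0.24 − 0 = 0.24 kcal/mol.

0.24 kcal/mol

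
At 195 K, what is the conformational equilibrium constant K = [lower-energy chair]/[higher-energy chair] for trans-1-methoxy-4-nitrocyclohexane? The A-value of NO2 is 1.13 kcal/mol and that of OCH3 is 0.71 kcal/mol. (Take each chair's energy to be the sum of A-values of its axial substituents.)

C1 and C4 have opposite parity, so for the trans isomer the two substituents are e,e in one chair and a,a in the other.
Chair I (nitro axial, methoxy axial): E = 1.84 kcal/mol; chair II (nitro equatorial, methoxy equatorial): E = 0.00 kcal/mol.
ΔG = 1.84 kcal/mol between the two chairs.
K = exp(ΔG/RT) with R = 1.987×10⁻³ kcal mol⁻¹ K⁻¹ and T = 195 K gives K ≈ 115.

K ≈ 115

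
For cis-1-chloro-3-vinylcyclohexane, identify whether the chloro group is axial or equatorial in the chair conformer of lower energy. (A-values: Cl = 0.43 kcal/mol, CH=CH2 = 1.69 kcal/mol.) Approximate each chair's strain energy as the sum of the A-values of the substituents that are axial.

equatorial

C1 and C3 have the same parity, so for the cis isomer the two substituents are e,e in one chair and a,a in the other.
Chair I (chloro axial, vinyl axial): E = 2.12 kcal/mol.
Chair II (chloro equatorial, vinyl equatorial): E = 0.00 kcal/mol.
Chair II is the more stable (lower-energy) conformer, and in that chair the chloro group is equatorial.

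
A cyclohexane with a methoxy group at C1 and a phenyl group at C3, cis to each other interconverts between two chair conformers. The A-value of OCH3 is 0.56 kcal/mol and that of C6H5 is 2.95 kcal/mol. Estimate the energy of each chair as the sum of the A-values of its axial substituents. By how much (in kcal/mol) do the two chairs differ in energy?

C1 and C3 have the same parity, so for the cis isomer the two substituents are e,e in one chair and a,a in the other.
Chair I (methoxy axial, phenyl axial): E = 3.51 kcal/mol.
Chair II (methoxy equatorial, phenyl equatorial): E = 0.00 kcal/mol.
ΔE = 3.51 − 0.00 = 3.51 kcal/mol; chair II is more stable.

3.51 kcal/mol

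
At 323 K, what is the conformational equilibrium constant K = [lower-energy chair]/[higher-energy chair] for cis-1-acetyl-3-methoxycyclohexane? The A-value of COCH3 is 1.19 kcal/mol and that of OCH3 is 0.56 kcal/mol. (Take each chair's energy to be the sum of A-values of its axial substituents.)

K ≈ 15.3

C1 and C3 have the same parity, so for the cis isomer the two substituents are e,e in one chair and a,a in the other.
Chair I (acetyl axial, methoxy axial): E = 1.75 kcal/mol; chair II (acetyl equatorial, methoxy equatorial): E = 0.00 kcal/mol.
ΔG = 1.75 kcal/mol between the two chairs.
K = exp(ΔG/RT) with R = 1.987×10⁻³ kcal mol⁻¹ K⁻¹ and T = 323 K gives K ≈ 15.3.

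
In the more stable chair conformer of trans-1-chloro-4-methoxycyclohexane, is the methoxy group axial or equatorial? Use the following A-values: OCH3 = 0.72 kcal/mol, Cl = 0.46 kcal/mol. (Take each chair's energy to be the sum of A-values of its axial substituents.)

equatorial

C1 and C4 have opposite parity, so for the trans isomer the two substituents are e,e in one chair and a,a in the other.
Chair I (methoxy axial, chloro axial): E = 1.18 kcal/mol.
Chair II (methoxy equatorial, chloro equatorial): E = 0.00 kcal/mol.
Chair II is the more stable (lower-energy) conformer, and in that chair the methoxy group is equatorial.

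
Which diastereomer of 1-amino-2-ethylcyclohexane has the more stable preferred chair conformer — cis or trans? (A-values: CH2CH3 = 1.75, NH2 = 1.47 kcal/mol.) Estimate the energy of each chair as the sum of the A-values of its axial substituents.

At 1,2 positions (parity opposite): cis → (a,e or e,a); trans → (e,e or a,a).
Best chair for cis: E = 1.47 kcal/mol; best chair for trans: E = 0.00 kcal/mol.
The trans isomer is lower by 1.47 kcal/mol.

trans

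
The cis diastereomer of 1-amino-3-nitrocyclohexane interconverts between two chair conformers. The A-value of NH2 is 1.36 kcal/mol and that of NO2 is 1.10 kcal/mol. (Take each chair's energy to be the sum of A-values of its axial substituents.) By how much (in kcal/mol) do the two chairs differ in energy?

C1 and C3 have the same parity, so for the cis isomer the two substituents are e,e in one chair and a,a in the other.
Chair I (amino axial, nitro axial): E = 2.46 kcal/mol.
Chair II (amino equatorial, nitro equatorial): E = 0.00 kcal/mol.
ΔE = 2.46 − 0.00 = 2.46 kcal/mol; chair II is more stable.

2.46 kcal/mol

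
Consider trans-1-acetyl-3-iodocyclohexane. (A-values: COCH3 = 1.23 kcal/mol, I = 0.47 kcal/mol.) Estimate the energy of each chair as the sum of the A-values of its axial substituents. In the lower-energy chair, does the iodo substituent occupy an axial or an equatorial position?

C1 and C3 have the same parity, so for the trans isomer the two substituents are one axial and one equatorial in each chair.
Chair I (acetyl axial, iodo equatorial): E = 1.23 kcal/mol.
Chair II (acetyl equatorial, iodo axial): E = 0.47 kcal/mol.
Chair II is the more stable (lower-energy) conformer, and in that chair the iodo group is axial.

axial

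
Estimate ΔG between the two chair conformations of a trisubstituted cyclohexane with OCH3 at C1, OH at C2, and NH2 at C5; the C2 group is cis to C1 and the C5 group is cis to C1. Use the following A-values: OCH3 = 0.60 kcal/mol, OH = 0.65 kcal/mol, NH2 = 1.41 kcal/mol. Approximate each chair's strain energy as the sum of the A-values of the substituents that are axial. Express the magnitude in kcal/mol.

Chair I (methoxy axial, hydroxyl equatorial, amino axial): E = 2.01 kcal/mol.
Chair II (methoxy equatorial, hydroxyl axial, amino equatorial): E = 0.65 kcal/mol.
ΔE = 2.01 − 0.65 = 1.36 kcal/mol; chair II is more stable.

1.36 kcal/mol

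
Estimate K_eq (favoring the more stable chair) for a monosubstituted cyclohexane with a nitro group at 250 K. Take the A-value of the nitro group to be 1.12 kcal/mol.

One chair has the nitro group axial (E = 1.12 kcal/mol) and the other has it equatorial (E = 0).
ΔG = 1.12 kcal/mol between the two chairs.
K = exp(ΔG/RT) with R = 1.987×10⁻³ kcal mol⁻¹ K⁻¹ and T = 250 K gives K ≈ 9.53.

K ≈ 9.53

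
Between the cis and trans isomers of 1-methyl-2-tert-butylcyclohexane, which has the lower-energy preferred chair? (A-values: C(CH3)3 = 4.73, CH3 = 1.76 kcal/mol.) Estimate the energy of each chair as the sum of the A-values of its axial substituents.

At 1,2 positions (parity opposite): cis → (a,e or e,a); trans → (e,e or a,a).
Best chair for cis: E = 1.76 kcal/mol; best chair for trans: E = 0.00 kcal/mol.
The trans isomer is lower by 1.76 kcal/mol.

trans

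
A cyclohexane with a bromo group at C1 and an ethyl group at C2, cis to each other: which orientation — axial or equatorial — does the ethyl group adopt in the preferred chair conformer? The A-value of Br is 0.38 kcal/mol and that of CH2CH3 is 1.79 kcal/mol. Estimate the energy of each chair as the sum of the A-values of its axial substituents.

C1 and C2 have opposite parity, so for the cis isomer the two substituents are one axial and one equatorial in each chair.
Chair I (bromo axial, ethyl equatorial): E = 0.38 kcal/mol.
Chair II (bromo equatorial, ethyl axial): E = 1.79 kcal/mol.
Chair I is the more stable (lower-energy) conformer, and in that chair the ethyl group is equatorial.

equatorial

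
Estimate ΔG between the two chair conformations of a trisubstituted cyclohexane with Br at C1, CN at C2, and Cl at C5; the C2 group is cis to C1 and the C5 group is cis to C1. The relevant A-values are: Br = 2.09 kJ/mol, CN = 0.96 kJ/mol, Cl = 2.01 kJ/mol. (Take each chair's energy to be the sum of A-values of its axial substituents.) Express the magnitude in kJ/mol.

3.14 kJ/mol

Chair I (bromo axial, cyano equatorial, chloro axial): E = 4.10 kJ/mol.
Chair II (bromo equatorial, cyano axial, chloro equatorial): E = 0.96 kJ/mol.
ΔE = 4.10 − 0.96 = 3.14 kJ/mol; chair II is more stable.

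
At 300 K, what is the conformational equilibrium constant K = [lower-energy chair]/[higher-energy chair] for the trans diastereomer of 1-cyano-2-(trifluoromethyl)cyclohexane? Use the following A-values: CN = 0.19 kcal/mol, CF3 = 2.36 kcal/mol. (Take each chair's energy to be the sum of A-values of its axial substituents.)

C1 and C2 have opposite parity, so for the trans isomer the two substituents are e,e in one chair and a,a in the other.
Chair I (cyano axial, trifluoromethyl axial): E = 2.55 kcal/mol; chair II (cyano equatorial, trifluoromethyl equatorial): E = 0.00 kcal/mol.
ΔG = 2.55 kcal/mol between the two chairs.
K = exp(ΔG/RT) with R = 1.987×10⁻³ kcal mol⁻¹ K⁻¹ and T = 300 K gives K ≈ 72.1.

K ≈ 72.1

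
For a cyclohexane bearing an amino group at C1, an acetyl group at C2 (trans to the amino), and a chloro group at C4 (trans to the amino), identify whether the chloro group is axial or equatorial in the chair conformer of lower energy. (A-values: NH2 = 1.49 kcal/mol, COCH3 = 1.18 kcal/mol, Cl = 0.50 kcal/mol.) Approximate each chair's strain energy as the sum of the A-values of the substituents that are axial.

equatorial

Chair I (amino axial, acetyl axial, chloro axial): E = 3.17 kcal/mol.
Chair II (amino equatorial, acetyl equatorial, chloro equatorial): E = 0.00 kcal/mol.
Chair II is the more stable (lower-energy) conformer, and in that chair the chloro group is equatorial.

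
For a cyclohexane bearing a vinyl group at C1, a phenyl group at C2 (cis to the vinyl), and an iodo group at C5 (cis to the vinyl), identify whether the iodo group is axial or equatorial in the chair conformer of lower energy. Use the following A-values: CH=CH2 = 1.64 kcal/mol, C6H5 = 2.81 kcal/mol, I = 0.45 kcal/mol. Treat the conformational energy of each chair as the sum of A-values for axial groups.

axial

Chair I (vinyl axial, phenyl equatorial, iodo axial): E = 2.09 kcal/mol.
Chair II (vinyl equatorial, phenyl axial, iodo equatorial): E = 2.81 kcal/mol.
Chair I is the more stable (lower-energy) conformer, and in that chair the iodo group is axial.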